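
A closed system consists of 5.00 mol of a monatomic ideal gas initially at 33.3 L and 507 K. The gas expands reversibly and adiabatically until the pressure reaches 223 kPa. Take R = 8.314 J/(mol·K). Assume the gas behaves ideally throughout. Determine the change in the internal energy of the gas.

-10800 J

P₁ = nRT₁/V₁ = 5.00×8.314×507/33.3 = 633 kPa.
Adiabatic: T₂/T₁ = (P₂/P₁)^((γ−1)/γ) ⇒ T₂ = 507×(0.352)^0.400 = 334 K; V₂ = 62.3 L.
For an ideal gas ΔU = nCvΔT with Cv = (3/2)R = 12.5 J/(mol·K).
ΔU = 5.00×12.5×(334−507) = -10800 J.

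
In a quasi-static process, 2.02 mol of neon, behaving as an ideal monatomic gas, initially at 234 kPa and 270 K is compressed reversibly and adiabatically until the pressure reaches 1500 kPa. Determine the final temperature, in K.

V₁ = nRT₁/P₁ = 2.02×8.314×270/234 = 19.4 L.
Adiabatic: T₂/T₁ = (P₂/P₁)^((γ−1)/γ) ⇒ T₂ = 270×(6.41)^0.400 = 568 K; V₂ = 6.36 L.

568 K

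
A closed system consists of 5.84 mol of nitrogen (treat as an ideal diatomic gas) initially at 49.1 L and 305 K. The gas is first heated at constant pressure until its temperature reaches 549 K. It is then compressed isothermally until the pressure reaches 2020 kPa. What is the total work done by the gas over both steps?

-38800 J

P₁ = nRT₁/V₁ = 5.84×8.314×305/49.1 = 302 kPa.
Step 1 — Isobaric: P stays 302 kPa; V/T = const ⇒ T₂ = 549 K, V₂ = 88.4 L.
W = PΔV = 302×(88.4−49.1) kPa·L = 11800 J.
ΔU = nCvΔT = 5.84×20.8×(549−305) = 29600 J.
Q = ΔU + W = nCpΔT = 41500 J.
State after step 1: P = 302 kPa, V = 88.4 L, T = 549 K.
Step 2 — Isothermal: T stays 549 K; PV = const ⇒ V₂ = 13.2 L, P₂ = 2020 kPa.
ΔU = 0 (ideal gas, T constant).
W = nRT ln(V₂/V₁) = 5.84×8.314×549×ln(0.149) = -50700 J.
Q = ΔU + W = -50700 J.
Net over both steps: W = -38800 J, Q = -9230 J, ΔU = 29600 J.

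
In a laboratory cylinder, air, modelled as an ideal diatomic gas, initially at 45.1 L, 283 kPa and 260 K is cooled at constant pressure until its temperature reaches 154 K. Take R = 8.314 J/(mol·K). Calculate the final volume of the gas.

26.7 L

Isobaric: P stays 283 kPa; V/T = const ⇒ T₂ = 154 K, V₂ = 26.7 L.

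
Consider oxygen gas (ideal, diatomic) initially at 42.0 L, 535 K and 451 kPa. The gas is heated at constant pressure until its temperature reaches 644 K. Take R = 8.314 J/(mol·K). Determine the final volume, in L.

Isobaric: P stays 451 kPa; V/T = const ⇒ T₂ = 644 K, V₂ = 50.6 L.

50.6 L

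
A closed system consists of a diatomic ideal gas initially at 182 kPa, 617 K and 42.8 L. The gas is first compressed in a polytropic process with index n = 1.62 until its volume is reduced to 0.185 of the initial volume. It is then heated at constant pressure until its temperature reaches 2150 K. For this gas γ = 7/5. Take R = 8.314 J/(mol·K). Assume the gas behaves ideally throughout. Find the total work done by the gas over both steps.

n = P₁V₁/(RT₁) = 182×42.8/(8.314×617) = 1.52 mol.
Step 1 — Polytropic n=1.62: T₂ = T₁(V₁/V₂)^(n−1) = 617×(5.41)^0.62 = 1760 K; P₂ = P₁(V₁/V₂)^n = 2800 kPa.
W = (P₁V₁−P₂V₂)/(n−1) = (182×42.8−2800×7.92)/0.62 = -23200 J.
ΔU = nCvΔT = 1.52×20.8×(1760−617) = 36000 J.
Q = ΔU + W = 12800 J.
State after step 1: P = 2800 kPa, V = 7.92 L, T = 1760 K.
Step 2 — Isobaric: P stays 2800 kPa; V/T = const ⇒ T₂ = 2150 K, V₂ = 9.69 L.
W = PΔV = 2800×(9.69−7.92) kPa·L = 4970 J.
ΔU = nCvΔT = 1.52×20.8×(2150−1760) = 12400 J.
Q = ΔU + W = nCpΔT = 17400 J.
Net over both steps: W = -18200 J, Q = 30200 J, ΔU = 48400 J.

-18200 J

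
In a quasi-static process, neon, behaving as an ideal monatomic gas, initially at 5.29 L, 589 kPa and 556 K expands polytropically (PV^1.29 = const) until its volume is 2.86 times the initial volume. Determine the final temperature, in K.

Polytropic n=1.29: T₂ = T₁(V₁/V₂)^(n−1) = 556×(0.350)^0.29 = 410 K; P₂ = P₁(V₁/V₂)^n = 152 kPa.

410 K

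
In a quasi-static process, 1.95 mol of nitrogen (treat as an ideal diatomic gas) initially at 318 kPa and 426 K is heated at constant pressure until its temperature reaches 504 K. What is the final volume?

25.7 L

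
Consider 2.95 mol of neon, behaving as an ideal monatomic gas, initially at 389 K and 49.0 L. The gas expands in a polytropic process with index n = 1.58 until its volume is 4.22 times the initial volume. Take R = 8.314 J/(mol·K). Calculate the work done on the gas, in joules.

P₁ = nRT₁/V₁ = 2.95×8.314×389/49.0 = 195 kPa.
Polytropic n=1.58: T₂ = T₁(V₁/V₂)^(n−1) = 389×(0.237)^0.58 = 169 K; P₂ = P₁(V₁/V₂)^n = 20.0 kPa.
W = (P₁V₁−P₂V₂)/(n−1) = (195×49.0−20.0×207)/0.58 = 9310 J.
Work done on the gas = −W_by = -9310 J.

-9310 J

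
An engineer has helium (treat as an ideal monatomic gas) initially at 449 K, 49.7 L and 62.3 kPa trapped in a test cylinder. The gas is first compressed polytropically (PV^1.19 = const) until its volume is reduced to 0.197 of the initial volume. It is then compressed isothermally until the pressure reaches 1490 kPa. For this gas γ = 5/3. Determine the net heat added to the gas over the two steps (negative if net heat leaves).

-9450 J

n = P₁V₁/(RT₁) = 62.3×49.7/(8.314×449) = 0.829 mol.
Step 1 — Polytropic n=1.19: T₂ = T₁(V₁/V₂)^(n−1) = 449×(5.08)^0.19 = 611 K; P₂ = P₁(V₁/V₂)^n = 431 kPa.
W = (P₁V₁−P₂V₂)/(n−1) = (62.3×49.7−431×9.79)/0.19 = -5890 J.
ΔU = nCvΔT = 0.829×12.5×(611−449) = 1680 J.
Q = ΔU + W = -4210 J.
State after step 1: P = 431 kPa, V = 9.79 L, T = 611 K.
Step 2 — Isothermal: T stays 611 K; PV = const ⇒ V₂ = 2.83 L, P₂ = 1490 kPa.
ΔU = 0 (ideal gas, T constant).
W = nRT ln(V₂/V₁) = 0.829×8.314×611×ln(0.289) = -5230 J.
Q = ΔU + W = -5230 J.
Net over both steps: W = -11100 J, Q = -9450 J, ΔU = 1680 J.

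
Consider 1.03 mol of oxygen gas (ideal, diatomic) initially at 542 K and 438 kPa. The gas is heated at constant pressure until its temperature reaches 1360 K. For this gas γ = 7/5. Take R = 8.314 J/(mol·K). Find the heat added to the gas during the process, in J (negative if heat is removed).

V₁ = nRT₁/P₁ = 1.03×8.314×542/438 = 10.6 L.
Isobaric: P stays 438 kPa; V/T = const ⇒ T₂ = 1360 K, V₂ = 26.6 L.
W = PΔV = 438×(26.6−10.6) kPa·L = 7000 J.
ΔU = nCvΔT = 1.03×20.8×(1360−542) = 17500 J.
Q = ΔU + W = nCpΔT = 24500 J.

24500 J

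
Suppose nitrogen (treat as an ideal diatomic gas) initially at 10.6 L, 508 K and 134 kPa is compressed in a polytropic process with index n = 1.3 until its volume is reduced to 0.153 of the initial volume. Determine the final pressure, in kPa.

1540 kPa

Polytropic n=1.3: T₂ = T₁(V₁/V₂)^(n−1) = 508×(6.54)^0.30 = 892 K; P₂ = P₁(V₁/V₂)^n = 1540 kPa.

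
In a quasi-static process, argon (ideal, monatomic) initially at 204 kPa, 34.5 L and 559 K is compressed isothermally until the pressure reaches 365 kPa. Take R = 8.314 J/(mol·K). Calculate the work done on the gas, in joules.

n = P₁V₁/(RT₁) = 204×34.5/(8.314×559) = 1.51 mol.
Isothermal: T stays 559 K; PV = const ⇒ V₂ = 19.3 L, P₂ = 365 kPa.
W = nRT ln(V₂/V₁) = 1.51×8.314×559×ln(0.559) = -4090 J.
Work done on the gas = −W_by = 4090 J.

4090 J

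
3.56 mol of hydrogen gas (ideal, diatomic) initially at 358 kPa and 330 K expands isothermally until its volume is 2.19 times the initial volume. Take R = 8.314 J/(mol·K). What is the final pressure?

V₁ = nRT₁/P₁ = 3.56×8.314×330/358 = 27.3 L.
Isothermal: T stays 330 K; PV = const ⇒ V₂ = 59.7 L, P₂ = 163 kPa.

163 kPa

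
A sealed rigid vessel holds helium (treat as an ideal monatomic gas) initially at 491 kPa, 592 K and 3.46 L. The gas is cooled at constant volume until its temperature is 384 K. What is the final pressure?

318 kPa

Isochoric: V stays 3.46 L; P/T = const ⇒ T₂ = 384 K, P₂ = 318 kPa.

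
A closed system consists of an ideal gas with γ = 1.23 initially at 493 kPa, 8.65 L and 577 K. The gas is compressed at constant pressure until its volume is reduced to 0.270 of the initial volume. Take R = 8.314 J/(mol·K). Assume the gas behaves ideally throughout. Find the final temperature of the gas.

156 K

Isobaric: P stays 493 kPa; V/T = const ⇒ T₂ = 156 K, V₂ = 2.34 L.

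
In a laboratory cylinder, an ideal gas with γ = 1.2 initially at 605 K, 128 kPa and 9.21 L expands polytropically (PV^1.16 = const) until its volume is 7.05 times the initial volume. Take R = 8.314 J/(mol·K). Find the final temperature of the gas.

Polytropic n=1.16: T₂ = T₁(V₁/V₂)^(n−1) = 605×(0.142)^0.16 = 443 K; P₂ = P₁(V₁/V₂)^n = 13.3 kPa.

443 K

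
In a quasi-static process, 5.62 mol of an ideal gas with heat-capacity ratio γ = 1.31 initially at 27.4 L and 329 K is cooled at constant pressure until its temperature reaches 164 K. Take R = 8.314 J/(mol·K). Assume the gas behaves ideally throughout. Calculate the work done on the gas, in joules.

P₁ = nRT₁/V₁ = 5.62×8.314×329/27.4 = 561 kPa.
Isobaric: P stays 561 kPa; V/T = const ⇒ T₂ = 164 K, V₂ = 13.7 L.
W = PΔV = 561×(13.7−27.4) kPa·L = -7710 J.
Work done on the gas = −W_by = 7710 J.

7710 J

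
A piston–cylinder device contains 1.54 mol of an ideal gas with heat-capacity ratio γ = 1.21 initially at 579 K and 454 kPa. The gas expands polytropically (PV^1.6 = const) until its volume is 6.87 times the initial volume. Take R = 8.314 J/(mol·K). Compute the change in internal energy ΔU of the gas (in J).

V₁ = nRT₁/P₁ = 1.54×8.314×579/454 = 16.3 L.
Polytropic n=1.6: T₂ = T₁(V₁/V₂)^(n−1) = 579×(0.146)^0.60 = 182 K; P₂ = P₁(V₁/V₂)^n = 20.8 kPa.
For an ideal gas ΔU = nCvΔT with Cv = R/(γ−1) = 39.6 J/(mol·K).
ΔU = 1.54×39.6×(182−579) = -24200 J.

-24200 J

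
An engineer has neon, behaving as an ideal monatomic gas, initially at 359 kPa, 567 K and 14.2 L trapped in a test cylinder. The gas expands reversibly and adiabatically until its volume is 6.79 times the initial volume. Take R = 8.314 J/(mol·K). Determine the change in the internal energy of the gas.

-5510 J

n = P₁V₁/(RT₁) = 359×14.2/(8.314×567) = 1.08 mol.
Adiabatic: TV^(γ−1) = const ⇒ T₂ = 567×(0.147)^0.667 = 158 K; PV^γ = const ⇒ P₂ = 14.7 kPa.
For an ideal gas ΔU = nCvΔT with Cv = (3/2)R = 12.5 J/(mol·K).
ΔU = 1.08×12.5×(158−567) = -5510 J.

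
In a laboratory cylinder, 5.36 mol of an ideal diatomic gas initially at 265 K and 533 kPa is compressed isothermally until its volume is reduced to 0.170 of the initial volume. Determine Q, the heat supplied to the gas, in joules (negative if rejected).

V₁ = nRT₁/P₁ = 5.36×8.314×265/533 = 22.2 L.
Isothermal: T stays 265 K; PV = const ⇒ V₂ = 3.77 L, P₂ = 3140 kPa.
ΔU = 0 (ideal gas, T constant).
W = nRT ln(V₂/V₁) = 5.36×8.314×265×ln(0.170) = -20900 J.
Q = ΔU + W = -20900 J.

-20900 J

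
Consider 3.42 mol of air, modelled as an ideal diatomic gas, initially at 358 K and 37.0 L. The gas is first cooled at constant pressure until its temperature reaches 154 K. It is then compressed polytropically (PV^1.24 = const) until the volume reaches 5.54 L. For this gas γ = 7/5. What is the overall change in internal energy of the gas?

-11300 J

P₁ = nRT₁/V₁ = 3.42×8.314×358/37.0 = 275 kPa.
Step 1 — Isobaric: P stays 275 kPa; V/T = const ⇒ T₂ = 154 K, V₂ = 15.9 L.
W = PΔV = 275×(15.9−37.0) kPa·L = -5800 J.
ΔU = nCvΔT = 3.42×20.8×(154−358) = -14500 J.
Q = ΔU + W = nCpΔT = -20300 J.
State after step 1: P = 275 kPa, V = 15.9 L, T = 154 K.
Step 2 — Polytropic n=1.24: T₂ = T₁(V₁/V₂)^(n−1) = 154×(2.87)^0.24 = 198 K; P₂ = P₁(V₁/V₂)^n = 1020 kPa.
W = (P₁V₁−P₂V₂)/(n−1) = (275×15.9−1020×5.54)/0.24 = -5260 J.
ΔU = nCvΔT = 3.42×20.8×(198−154) = 3160 J.
Q = ΔU + W = -2100 J.
Net over both steps: W = -11100 J, Q = -22400 J, ΔU = -11300 J.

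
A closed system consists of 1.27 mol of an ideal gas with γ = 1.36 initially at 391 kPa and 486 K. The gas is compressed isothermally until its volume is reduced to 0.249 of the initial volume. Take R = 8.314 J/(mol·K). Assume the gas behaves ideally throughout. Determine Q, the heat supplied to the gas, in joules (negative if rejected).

-7130 J

V₁ = nRT₁/P₁ = 1.27×8.314×486/391 = 13.1 L.
Isothermal: T stays 486 K; PV = const ⇒ V₂ = 3.27 L, P₂ = 1570 kPa.
ΔU = 0 (ideal gas, T constant).
W = nRT ln(V₂/V₁) = 1.27×8.314×486×ln(0.249) = -7130 J.
Q = ΔU + W = -7130 J.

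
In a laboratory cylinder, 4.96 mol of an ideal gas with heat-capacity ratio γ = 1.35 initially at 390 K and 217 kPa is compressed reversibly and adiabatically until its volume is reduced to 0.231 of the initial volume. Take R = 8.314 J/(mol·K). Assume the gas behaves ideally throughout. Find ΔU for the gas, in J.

V₁ = nRT₁/P₁ = 4.96×8.314×390/217 = 74.1 L.
Adiabatic: TV^(γ−1) = const ⇒ T₂ = 390×(4.33)^0.350 = 651 K; PV^γ = const ⇒ P₂ = 1570 kPa.
For an ideal gas ΔU = nCvΔT with Cv = R/(γ−1) = 23.8 J/(mol·K).
ΔU = 4.96×23.8×(651−390) = 30800 J.

30800 J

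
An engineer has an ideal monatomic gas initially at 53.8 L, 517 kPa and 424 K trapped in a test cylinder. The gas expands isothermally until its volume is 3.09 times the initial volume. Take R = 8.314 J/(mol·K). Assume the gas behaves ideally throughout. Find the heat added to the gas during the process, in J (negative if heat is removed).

n = P₁V₁/(RT₁) = 517×53.8/(8.314×424) = 7.89 mol.
Isothermal: T stays 424 K; PV = const ⇒ V₂ = 166 L, P₂ = 167 kPa.
ΔU = 0 (ideal gas, T constant).
W = nRT ln(V₂/V₁) = 7.89×8.314×424×ln(3.09) = 31400 J.
Q = ΔU + W = 31400 J.

31400 J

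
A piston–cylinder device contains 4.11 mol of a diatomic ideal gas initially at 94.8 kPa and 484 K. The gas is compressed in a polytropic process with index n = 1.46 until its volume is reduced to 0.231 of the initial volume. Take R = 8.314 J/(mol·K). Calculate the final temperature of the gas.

950 K

V₁ = nRT₁/P₁ = 4.11×8.314×484/94.8 = 174 L.
Polytropic n=1.46: T₂ = T₁(V₁/V₂)^(n−1) = 484×(4.33)^0.46 = 950 K; P₂ = P₁(V₁/V₂)^n = 805 kPa.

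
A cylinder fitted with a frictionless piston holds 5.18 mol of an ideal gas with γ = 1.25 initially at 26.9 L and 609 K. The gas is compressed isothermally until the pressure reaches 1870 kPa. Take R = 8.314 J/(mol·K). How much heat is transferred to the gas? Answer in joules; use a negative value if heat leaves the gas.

P₁ = nRT₁/V₁ = 5.18×8.314×609/26.9 = 975 kPa.
Isothermal: T stays 609 K; PV = const ⇒ V₂ = 14.0 L, P₂ = 1870 kPa.
ΔU = 0 (ideal gas, T constant).
W = nRT ln(V₂/V₁) = 5.18×8.314×609×ln(0.521) = -17100 J.
Q = ΔU + W = -17100 J.

-17100 J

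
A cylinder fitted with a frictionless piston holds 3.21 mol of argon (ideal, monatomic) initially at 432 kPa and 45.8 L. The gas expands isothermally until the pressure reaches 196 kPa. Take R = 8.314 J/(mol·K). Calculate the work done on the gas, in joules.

-15600 J

T₁ = P₁V₁/(nR) = 432×45.8/(3.21×8.314) = 741 K.
Isothermal: T stays 741 K; PV = const ⇒ V₂ = 101 L, P₂ = 196 kPa.
W = nRT ln(V₂/V₁) = 3.21×8.314×741×ln(2.20) = 15600 J.
Work done on the gas = −W_by = -15600 J.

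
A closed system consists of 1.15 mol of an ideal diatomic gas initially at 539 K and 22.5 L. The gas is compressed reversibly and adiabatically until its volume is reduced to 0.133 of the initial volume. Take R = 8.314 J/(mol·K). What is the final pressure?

3860 kPa

P₁ = nRT₁/V₁ = 1.15×8.314×539/22.5 = 229 kPa.
Adiabatic: TV^(γ−1) = const ⇒ T₂ = 539×(7.52)^0.400 = 1210 K; PV^γ = const ⇒ P₂ = 3860 kPa.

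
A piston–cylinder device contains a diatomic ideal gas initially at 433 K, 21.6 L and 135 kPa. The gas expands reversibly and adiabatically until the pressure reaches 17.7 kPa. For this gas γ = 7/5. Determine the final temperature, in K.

242 K

Adiabatic: T₂/T₁ = (P₂/P₁)^((γ−1)/γ) ⇒ T₂ = 433×(0.131)^0.286 = 242 K; V₂ = 92.2 L.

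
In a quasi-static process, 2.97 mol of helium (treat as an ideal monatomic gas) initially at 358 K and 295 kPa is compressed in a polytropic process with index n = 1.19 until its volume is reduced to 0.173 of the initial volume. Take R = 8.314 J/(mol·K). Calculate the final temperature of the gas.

V₁ = nRT₁/P₁ = 2.97×8.314×358/295 = 30.0 L.
Polytropic n=1.19: T₂ = T₁(V₁/V₂)^(n−1) = 358×(5.78)^0.19 = 500 K; P₂ = P₁(V₁/V₂)^n = 2380 kPa.

500 K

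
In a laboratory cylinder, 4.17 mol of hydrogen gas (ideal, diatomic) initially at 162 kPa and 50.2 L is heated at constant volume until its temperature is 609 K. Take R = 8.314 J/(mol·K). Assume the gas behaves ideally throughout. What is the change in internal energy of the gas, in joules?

T₁ = P₁V₁/(nR) = 162×50.2/(4.17×8.314) = 235 K.
Isochoric: V stays 50.2 L; P/T = const ⇒ T₂ = 609 K, P₂ = 421 kPa.
For an ideal gas ΔU = nCvΔT with Cv = (5/2)R = 20.8 J/(mol·K).
ΔU = 4.17×20.8×(609−235) = 32500 J.

32500 J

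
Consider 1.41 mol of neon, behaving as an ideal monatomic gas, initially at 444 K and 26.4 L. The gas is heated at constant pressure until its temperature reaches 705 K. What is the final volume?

P₁ = nRT₁/V₁ = 1.41×8.314×444/26.4 = 197 kPa.
Isobaric: P stays 197 kPa; V/T = const ⇒ T₂ = 705 K, V₂ = 41.9 L.

41.9 L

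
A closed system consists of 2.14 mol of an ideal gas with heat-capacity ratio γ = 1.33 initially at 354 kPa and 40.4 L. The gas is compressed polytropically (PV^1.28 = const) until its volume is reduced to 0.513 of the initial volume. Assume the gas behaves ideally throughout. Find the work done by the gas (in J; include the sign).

T₁ = P₁V₁/(nR) = 354×40.4/(2.14×8.314) = 804 K.
Polytropic n=1.28: T₂ = T₁(V₁/V₂)^(n−1) = 804×(1.95)^0.28 = 969 K; P₂ = P₁(V₁/V₂)^n = 832 kPa.
W = (P₁V₁−P₂V₂)/(n−1) = (354×40.4−832×20.7)/0.28 = -10500 J.

-10500 J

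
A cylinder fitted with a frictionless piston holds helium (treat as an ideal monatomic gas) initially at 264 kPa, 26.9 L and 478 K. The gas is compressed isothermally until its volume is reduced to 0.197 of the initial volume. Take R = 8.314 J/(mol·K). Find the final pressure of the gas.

1340 kPa

Isothermal: T stays 478 K; PV = const ⇒ V₂ = 5.30 L, P₂ = 1340 kPa.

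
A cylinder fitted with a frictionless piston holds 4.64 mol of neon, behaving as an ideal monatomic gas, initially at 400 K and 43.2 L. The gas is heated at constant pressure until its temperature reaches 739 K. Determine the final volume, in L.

P₁ = nRT₁/V₁ = 4.64×8.314×400/43.2 = 357 kPa.
Isobaric: P stays 357 kPa; V/T = const ⇒ T₂ = 739 K, V₂ = 79.8 L.

79.8 L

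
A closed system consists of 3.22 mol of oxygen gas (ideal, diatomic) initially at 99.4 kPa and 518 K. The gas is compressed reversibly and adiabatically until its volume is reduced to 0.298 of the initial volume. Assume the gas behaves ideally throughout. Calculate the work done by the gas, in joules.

-21600 J

V₁ = nRT₁/P₁ = 3.22×8.314×518/99.4 = 140 L.
Adiabatic: TV^(γ−1) = const ⇒ T₂ = 518×(3.36)^0.400 = 841 K; PV^γ = const ⇒ P₂ = 541 kPa.
ΔU = nCvΔT = 3.22×20.8×(841−518) = 21600 J.
Q = 0 for an adiabatic process, so W = −ΔU = -21600 J.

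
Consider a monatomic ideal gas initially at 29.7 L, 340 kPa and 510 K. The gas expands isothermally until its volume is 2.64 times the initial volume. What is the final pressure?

Isothermal: T stays 510 K; PV = const ⇒ V₂ = 78.4 L, P₂ = 129 kPa.

129 kPa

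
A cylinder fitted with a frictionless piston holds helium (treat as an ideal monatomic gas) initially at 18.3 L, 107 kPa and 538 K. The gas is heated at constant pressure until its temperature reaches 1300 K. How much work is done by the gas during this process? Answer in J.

2770 J

n = P₁V₁/(RT₁) = 107×18.3/(8.314×538) = 0.438 mol.
Isobaric: P stays 107 kPa; V/T = const ⇒ T₂ = 1300 K, V₂ = 44.2 L.
W = PΔV = 107×(44.2−18.3) kPa·L = 2770 J.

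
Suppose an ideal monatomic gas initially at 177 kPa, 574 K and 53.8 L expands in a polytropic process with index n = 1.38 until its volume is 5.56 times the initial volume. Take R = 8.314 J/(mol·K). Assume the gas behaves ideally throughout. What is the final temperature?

Polytropic n=1.38: T₂ = T₁(V₁/V₂)^(n−1) = 574×(0.180)^0.38 = 299 K; P₂ = P₁(V₁/V₂)^n = 16.6 kPa.

299 K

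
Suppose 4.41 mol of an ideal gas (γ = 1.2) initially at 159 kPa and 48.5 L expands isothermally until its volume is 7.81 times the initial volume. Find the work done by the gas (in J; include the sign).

T₁ = P₁V₁/(nR) = 159×48.5/(4.41×8.314) = 210 K.
Isothermal: T stays 210 K; PV = const ⇒ V₂ = 379 L, P₂ = 20.4 kPa.
W = nRT ln(V₂/V₁) = 4.41×8.314×210×ln(7.81) = 15900 J.

15900 J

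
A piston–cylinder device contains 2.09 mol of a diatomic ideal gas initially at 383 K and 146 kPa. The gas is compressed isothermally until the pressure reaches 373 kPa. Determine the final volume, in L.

V₁ = nRT₁/P₁ = 2.09×8.314×383/146 = 45.6 L.
Isothermal: T stays 383 K; PV = const ⇒ V₂ = 17.8 L, P₂ = 373 kPa.

17.8 L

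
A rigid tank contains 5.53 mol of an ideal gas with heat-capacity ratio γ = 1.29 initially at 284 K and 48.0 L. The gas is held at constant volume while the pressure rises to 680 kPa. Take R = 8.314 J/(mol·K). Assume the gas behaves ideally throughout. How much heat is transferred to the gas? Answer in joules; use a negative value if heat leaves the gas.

67500 J

P₁ = nRT₁/V₁ = 5.53×8.314×284/48.0 = 272 kPa.
Isochoric: V stays 48.0 L; P/T = const ⇒ T₂ = 710 K, P₂ = 680 kPa.
W = 0 (no volume change).
ΔU = nCvΔT = 5.53×28.7×(710−284) = 67500 J.
Q = ΔU = 67500 J.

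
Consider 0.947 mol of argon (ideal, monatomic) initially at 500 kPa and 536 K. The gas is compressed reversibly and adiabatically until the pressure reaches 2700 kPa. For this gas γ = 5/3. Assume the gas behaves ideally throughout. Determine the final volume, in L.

V₁ = nRT₁/P₁ = 0.947×8.314×536/500 = 8.44 L.
Adiabatic: T₂/T₁ = (P₂/P₁)^((γ−1)/γ) ⇒ T₂ = 536×(5.40)^0.400 = 1050 K; V₂ = 3.07 L.

3.07 L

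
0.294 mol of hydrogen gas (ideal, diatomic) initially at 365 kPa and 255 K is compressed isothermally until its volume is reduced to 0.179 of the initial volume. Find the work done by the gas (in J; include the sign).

V₁ = nRT₁/P₁ = 0.294×8.314×255/365 = 1.71 L.
Isothermal: T stays 255 K; PV = const ⇒ V₂ = 0.306 L, P₂ = 2040 kPa.
W = nRT ln(V₂/V₁) = 0.294×8.314×255×ln(0.179) = -1070 J.

-1070 J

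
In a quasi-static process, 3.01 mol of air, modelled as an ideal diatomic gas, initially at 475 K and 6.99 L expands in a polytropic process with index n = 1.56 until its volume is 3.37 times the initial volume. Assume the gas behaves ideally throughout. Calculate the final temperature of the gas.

241 K

P₁ = nRT₁/V₁ = 3.01×8.314×475/6.99 = 1700 kPa.
Polytropic n=1.56: T₂ = T₁(V₁/V₂)^(n−1) = 475×(0.297)^0.56 = 241 K; P₂ = P₁(V₁/V₂)^n = 256 kPa.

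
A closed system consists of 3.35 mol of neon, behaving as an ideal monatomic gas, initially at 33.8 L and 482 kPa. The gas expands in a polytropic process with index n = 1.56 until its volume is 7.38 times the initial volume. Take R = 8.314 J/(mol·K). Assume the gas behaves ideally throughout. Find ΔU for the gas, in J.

-16500 J

T₁ = P₁V₁/(nR) = 482×33.8/(3.35×8.314) = 585 K.
Polytropic n=1.56: T₂ = T₁(V₁/V₂)^(n−1) = 585×(0.136)^0.56 = 191 K; P₂ = P₁(V₁/V₂)^n = 21.3 kPa.
For an ideal gas ΔU = nCvΔT with Cv = (3/2)R = 12.5 J/(mol·K).
ΔU = 3.35×12.5×(191−585) = -16500 J.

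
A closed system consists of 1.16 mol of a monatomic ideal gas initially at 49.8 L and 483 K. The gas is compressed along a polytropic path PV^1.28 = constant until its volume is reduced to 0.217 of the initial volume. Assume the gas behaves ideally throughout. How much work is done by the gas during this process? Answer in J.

-8880 J

P₁ = nRT₁/V₁ = 1.16×8.314×483/49.8 = 93.5 kPa.
Polytropic n=1.28: T₂ = T₁(V₁/V₂)^(n−1) = 483×(4.61)^0.28 = 741 K; P₂ = P₁(V₁/V₂)^n = 661 kPa.
W = (P₁V₁−P₂V₂)/(n−1) = (93.5×49.8−661×10.8)/0.28 = -8880 J.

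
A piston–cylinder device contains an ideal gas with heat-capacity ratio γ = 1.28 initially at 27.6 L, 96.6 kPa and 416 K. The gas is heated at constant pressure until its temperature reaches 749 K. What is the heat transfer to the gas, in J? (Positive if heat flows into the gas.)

n = P₁V₁/(RT₁) = 96.6×27.6/(8.314×416) = 0.771 mol.
Isobaric: P stays 96.6 kPa; V/T = const ⇒ T₂ = 749 K, V₂ = 49.7 L.
W = PΔV = 96.6×(49.7−27.6) kPa·L = 2130 J.
ΔU = nCvΔT = 0.771×29.7×(749−416) = 7620 J.
Q = ΔU + W = nCpΔT = 9760 J.

9760 J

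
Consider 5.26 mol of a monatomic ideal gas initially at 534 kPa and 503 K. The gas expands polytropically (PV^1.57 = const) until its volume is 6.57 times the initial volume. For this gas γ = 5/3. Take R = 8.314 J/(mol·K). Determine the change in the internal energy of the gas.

V₁ = nRT₁/P₁ = 5.26×8.314×503/534 = 41.2 L.
Polytropic n=1.57: T₂ = T₁(V₁/V₂)^(n−1) = 503×(0.152)^0.57 = 172 K; P₂ = P₁(V₁/V₂)^n = 27.8 kPa.
For an ideal gas ΔU = nCvΔT with Cv = (3/2)R = 12.5 J/(mol·K).
ΔU = 5.26×12.5×(172−503) = -21700 J.

-21700 J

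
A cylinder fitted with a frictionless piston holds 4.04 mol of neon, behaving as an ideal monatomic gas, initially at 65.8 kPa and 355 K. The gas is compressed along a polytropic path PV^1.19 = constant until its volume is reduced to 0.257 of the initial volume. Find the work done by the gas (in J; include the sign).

V₁ = nRT₁/P₁ = 4.04×8.314×355/65.8 = 181 L.
Polytropic n=1.19: T₂ = T₁(V₁/V₂)^(n−1) = 355×(3.89)^0.19 = 460 K; P₂ = P₁(V₁/V₂)^n = 331 kPa.
W = (P₁V₁−P₂V₂)/(n−1) = (65.8×181−331×46.6)/0.19 = -18500 J.

-18500 J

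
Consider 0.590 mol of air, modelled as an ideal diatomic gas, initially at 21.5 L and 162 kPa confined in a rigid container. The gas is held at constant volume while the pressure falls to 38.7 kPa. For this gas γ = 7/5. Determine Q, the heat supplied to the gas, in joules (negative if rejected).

-6630 J

T₁ = P₁V₁/(nR) = 162×21.5/(0.590×8.314) = 710 K.
Isochoric: V stays 21.5 L; P/T = const ⇒ T₂ = 170 K, P₂ = 38.7 kPa.
W = 0 (no volume change).
ΔU = nCvΔT = 0.590×20.8×(170−710) = -6630 J.
Q = ΔU = -6630 J.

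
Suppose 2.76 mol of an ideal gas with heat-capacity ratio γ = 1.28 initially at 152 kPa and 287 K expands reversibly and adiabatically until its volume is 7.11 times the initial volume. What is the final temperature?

V₁ = nRT₁/P₁ = 2.76×8.314×287/152 = 43.3 L.
Adiabatic: TV^(γ−1) = const ⇒ T₂ = 287×(0.141)^0.280 = 166 K; PV^γ = const ⇒ P₂ = 12.3 kPa.

166 K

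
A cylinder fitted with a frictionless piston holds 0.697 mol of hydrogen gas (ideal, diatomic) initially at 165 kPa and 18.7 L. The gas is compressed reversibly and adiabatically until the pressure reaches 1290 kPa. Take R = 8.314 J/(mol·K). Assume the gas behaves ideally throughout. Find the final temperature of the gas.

958 K

T₁ = P₁V₁/(nR) = 165×18.7/(0.697×8.314) = 532 K.
Adiabatic: T₂/T₁ = (P₂/P₁)^((γ−1)/γ) ⇒ T₂ = 532×(7.82)^0.286 = 958 K; V₂ = 4.30 L.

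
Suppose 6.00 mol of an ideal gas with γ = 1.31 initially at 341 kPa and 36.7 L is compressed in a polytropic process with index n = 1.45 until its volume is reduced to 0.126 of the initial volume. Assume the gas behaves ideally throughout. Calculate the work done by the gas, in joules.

T₁ = P₁V₁/(nR) = 341×36.7/(6.00×8.314) = 251 K.
Polytropic n=1.45: T₂ = T₁(V₁/V₂)^(n−1) = 251×(7.94)^0.45 = 637 K; P₂ = P₁(V₁/V₂)^n = 6870 kPa.
W = (P₁V₁−P₂V₂)/(n−1) = (341×36.7−6870×4.62)/0.45 = -42800 J.

-42800 J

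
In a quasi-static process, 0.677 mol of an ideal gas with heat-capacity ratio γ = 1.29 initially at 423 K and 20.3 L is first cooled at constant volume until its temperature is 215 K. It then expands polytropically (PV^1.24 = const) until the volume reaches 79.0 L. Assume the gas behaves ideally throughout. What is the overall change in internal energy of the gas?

-5200 J

P₁ = nRT₁/V₁ = 0.677×8.314×423/20.3 = 117 kPa.
Step 1 — Isochoric: V stays 20.3 L; P/T = const ⇒ T₂ = 215 K, P₂ = 59.6 kPa.
W = 0 (no volume change).
ΔU = nCvΔT = 0.677×28.7×(215−423) = -4040 J.
Q = ΔU = -4040 J.
State after step 1: P = 59.6 kPa, V = 20.3 L, T = 215 K.
Step 2 — Polytropic n=1.24: T₂ = T₁(V₁/V₂)^(n−1) = 215×(0.257)^0.24 = 155 K; P₂ = P₁(V₁/V₂)^n = 11.1 kPa.
W = (P₁V₁−P₂V₂)/(n−1) = (59.6×20.3−11.1×79.0)/0.24 = 1400 J.
ΔU = nCvΔT = 0.677×28.7×(155−215) = -1160 J.
Q = ΔU + W = 242 J.
Net over both steps: W = 1400 J, Q = -3800 J, ΔU = -5200 J.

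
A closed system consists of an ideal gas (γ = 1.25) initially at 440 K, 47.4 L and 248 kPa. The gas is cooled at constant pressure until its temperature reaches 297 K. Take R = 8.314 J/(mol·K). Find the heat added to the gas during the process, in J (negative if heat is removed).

-19100 J

n = P₁V₁/(RT₁) = 248×47.4/(8.314×440) = 3.21 mol.
Isobaric: P stays 248 kPa; V/T = const ⇒ T₂ = 297 K, V₂ = 32.0 L.
W = PΔV = 248×(32.0−47.4) kPa·L = -3820 J.
ΔU = nCvΔT = 3.21×33.3×(297−440) = -15300 J.
Q = ΔU + W = nCpΔT = -19100 J.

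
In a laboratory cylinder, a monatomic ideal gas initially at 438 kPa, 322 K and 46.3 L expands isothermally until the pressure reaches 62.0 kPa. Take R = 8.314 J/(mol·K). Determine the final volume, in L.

327 L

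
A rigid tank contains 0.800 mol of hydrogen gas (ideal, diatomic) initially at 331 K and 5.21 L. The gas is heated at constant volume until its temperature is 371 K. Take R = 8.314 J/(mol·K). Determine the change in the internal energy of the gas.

665 J

P₁ = nRT₁/V₁ = 0.800×8.314×331/5.21 = 423 kPa.
Isochoric: V stays 5.21 L; P/T = const ⇒ T₂ = 371 K, P₂ = 474 kPa.
For an ideal gas ΔU = nCvΔT with Cv = (5/2)R = 20.8 J/(mol·K).
ΔU = 0.800×20.8×(371−331) = 665 J.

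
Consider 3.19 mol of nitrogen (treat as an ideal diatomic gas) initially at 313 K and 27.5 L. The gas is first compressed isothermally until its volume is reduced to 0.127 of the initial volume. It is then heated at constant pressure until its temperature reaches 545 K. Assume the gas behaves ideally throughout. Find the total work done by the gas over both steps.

-11000 J

P₁ = nRT₁/V₁ = 3.19×8.314×313/27.5 = 302 kPa.
Step 1 — Isothermal: T stays 313 K; PV = const ⇒ V₂ = 3.49 L, P₂ = 2380 kPa.
ΔU = 0 (ideal gas, T constant).
W = nRT ln(V₂/V₁) = 3.19×8.314×313×ln(0.127) = -17100 J.
Q = ΔU + W = -17100 J.
State after step 1: P = 2380 kPa, V = 3.49 L, T = 313 K.
Step 2 — Isobaric: P stays 2380 kPa; V/T = const ⇒ T₂ = 545 K, V₂ = 6.08 L.
W = PΔV = 2380×(6.08−3.49) kPa·L = 6150 J.
ΔU = nCvΔT = 3.19×20.8×(545−313) = 15400 J.
Q = ΔU + W = nCpΔT = 21500 J.
Net over both steps: W = -11000 J, Q = 4410 J, ΔU = 15400 J.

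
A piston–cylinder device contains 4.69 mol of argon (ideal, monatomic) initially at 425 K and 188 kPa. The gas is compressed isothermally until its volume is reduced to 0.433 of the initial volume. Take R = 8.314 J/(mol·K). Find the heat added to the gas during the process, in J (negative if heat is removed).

-13900 J

V₁ = nRT₁/P₁ = 4.69×8.314×425/188 = 88.1 L.
Isothermal: T stays 425 K; PV = const ⇒ V₂ = 38.2 L, P₂ = 434 kPa.
ΔU = 0 (ideal gas, T constant).
W = nRT ln(V₂/V₁) = 4.69×8.314×425×ln(0.433) = -13900 J.
Q = ΔU + W = -13900 J.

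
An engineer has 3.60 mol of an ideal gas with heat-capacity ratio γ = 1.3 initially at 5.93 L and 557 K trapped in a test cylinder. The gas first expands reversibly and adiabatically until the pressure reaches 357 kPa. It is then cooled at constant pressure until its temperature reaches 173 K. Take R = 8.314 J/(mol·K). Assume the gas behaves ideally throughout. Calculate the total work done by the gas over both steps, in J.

P₁ = nRT₁/V₁ = 3.60×8.314×557/5.93 = 2810 kPa.
Step 1 — Adiabatic: T₂/T₁ = (P₂/P₁)^((γ−1)/γ) ⇒ T₂ = 557×(0.127)^0.231 = 346 K; V₂ = 29.0 L.
ΔU = nCvΔT = 3.60×27.7×(346−557) = -21100 J.
Q = 0 for an adiabatic process, so W = −ΔU = 21100 J.
State after step 1: P = 357 kPa, V = 29.0 L, T = 346 K.
Step 2 — Isobaric: P stays 357 kPa; V/T = const ⇒ T₂ = 173 K, V₂ = 14.5 L.
W = PΔV = 357×(14.5−29.0) kPa·L = -5180 J.
ΔU = nCvΔT = 3.60×27.7×(173−346) = -17300 J.
Q = ΔU + W = nCpΔT = -22400 J.
Net over both steps: W = 15900 J, Q = -22400 J, ΔU = -38300 J.

15900 J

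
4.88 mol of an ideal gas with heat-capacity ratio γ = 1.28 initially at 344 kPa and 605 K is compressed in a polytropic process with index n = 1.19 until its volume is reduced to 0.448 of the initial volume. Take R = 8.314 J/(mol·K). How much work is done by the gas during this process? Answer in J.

-21300 J

V₁ = nRT₁/P₁ = 4.88×8.314×605/344 = 71.4 L.
Polytropic n=1.19: T₂ = T₁(V₁/V₂)^(n−1) = 605×(2.23)^0.19 = 705 K; P₂ = P₁(V₁/V₂)^n = 894 kPa.
W = (P₁V₁−P₂V₂)/(n−1) = (344×71.4−894×32.0)/0.19 = -21300 J.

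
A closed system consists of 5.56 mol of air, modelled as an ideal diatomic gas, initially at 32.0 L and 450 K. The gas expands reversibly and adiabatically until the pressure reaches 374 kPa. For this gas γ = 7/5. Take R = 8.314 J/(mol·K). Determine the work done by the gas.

P₁ = nRT₁/V₁ = 5.56×8.314×450/32.0 = 650 kPa.
Adiabatic: T₂/T₁ = (P₂/P₁)^((γ−1)/γ) ⇒ T₂ = 450×(0.575)^0.286 = 384 K; V₂ = 47.5 L.
ΔU = nCvΔT = 5.56×20.8×(384−450) = -7600 J.
Q = 0 for an adiabatic process, so W = −ΔU = 7600 J.

7600 J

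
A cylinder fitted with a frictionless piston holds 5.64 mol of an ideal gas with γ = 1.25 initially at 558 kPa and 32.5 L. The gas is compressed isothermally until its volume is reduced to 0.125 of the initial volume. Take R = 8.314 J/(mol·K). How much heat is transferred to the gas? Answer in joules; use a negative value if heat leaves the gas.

T₁ = P₁V₁/(nR) = 558×32.5/(5.64×8.314) = 387 K.
Isothermal: T stays 387 K; PV = const ⇒ V₂ = 4.06 L, P₂ = 4460 kPa.
ΔU = 0 (ideal gas, T constant).
W = nRT ln(V₂/V₁) = 5.64×8.314×387×ln(0.125) = -37700 J.
Q = ΔU + W = -37700 J.

-37700 J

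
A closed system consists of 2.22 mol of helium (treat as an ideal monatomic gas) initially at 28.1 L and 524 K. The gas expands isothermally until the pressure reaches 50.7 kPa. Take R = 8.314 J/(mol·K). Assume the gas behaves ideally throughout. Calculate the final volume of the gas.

191 L

P₁ = nRT₁/V₁ = 2.22×8.314×524/28.1 = 344 kPa.
Isothermal: T stays 524 K; PV = const ⇒ V₂ = 191 L, P₂ = 50.7 kPa.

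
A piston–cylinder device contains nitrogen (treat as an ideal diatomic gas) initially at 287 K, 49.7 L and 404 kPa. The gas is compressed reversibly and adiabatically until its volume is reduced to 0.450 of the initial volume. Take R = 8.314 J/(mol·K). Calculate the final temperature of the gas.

Adiabatic: TV^(γ−1) = const ⇒ T₂ = 287×(2.22)^0.400 = 395 K; PV^γ = const ⇒ P₂ = 1240 kPa.

395 K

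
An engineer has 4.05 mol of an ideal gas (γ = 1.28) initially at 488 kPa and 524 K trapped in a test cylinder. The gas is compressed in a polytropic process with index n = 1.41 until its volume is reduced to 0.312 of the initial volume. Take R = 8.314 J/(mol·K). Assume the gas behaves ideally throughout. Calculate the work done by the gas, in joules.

-26300 J

V₁ = nRT₁/P₁ = 4.05×8.314×524/488 = 36.2 L.
Polytropic n=1.41: T₂ = T₁(V₁/V₂)^(n−1) = 524×(3.21)^0.41 = 845 K; P₂ = P₁(V₁/V₂)^n = 2520 kPa.
W = (P₁V₁−P₂V₂)/(n−1) = (488×36.2−2520×11.3)/0.41 = -26300 J.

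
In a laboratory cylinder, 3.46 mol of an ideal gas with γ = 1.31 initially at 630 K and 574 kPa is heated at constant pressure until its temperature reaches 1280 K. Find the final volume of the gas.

V₁ = nRT₁/P₁ = 3.46×8.314×630/574 = 31.6 L.
Isobaric: P stays 574 kPa; V/T = const ⇒ T₂ = 1280 K, V₂ = 64.1 L.

64.1 L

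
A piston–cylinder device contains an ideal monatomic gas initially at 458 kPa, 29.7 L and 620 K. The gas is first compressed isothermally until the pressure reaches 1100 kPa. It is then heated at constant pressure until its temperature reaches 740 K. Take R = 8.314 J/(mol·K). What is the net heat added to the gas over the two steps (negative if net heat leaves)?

-5340 J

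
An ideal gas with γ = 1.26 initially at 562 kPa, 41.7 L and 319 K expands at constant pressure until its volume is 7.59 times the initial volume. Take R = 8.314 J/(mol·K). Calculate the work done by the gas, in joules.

154000 J

n = P₁V₁/(RT₁) = 562×41.7/(8.314×319) = 8.84 mol.
Isobaric: P stays 562 kPa; V/T = const ⇒ T₂ = 2420 K, V₂ = 317 L.
W = PΔV = 562×(317−41.7) kPa·L = 154000 J.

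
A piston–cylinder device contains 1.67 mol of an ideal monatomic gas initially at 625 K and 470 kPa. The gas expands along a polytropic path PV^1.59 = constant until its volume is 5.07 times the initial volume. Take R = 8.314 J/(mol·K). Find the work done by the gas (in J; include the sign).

V₁ = nRT₁/P₁ = 1.67×8.314×625/470 = 18.5 L.
Polytropic n=1.59: T₂ = T₁(V₁/V₂)^(n−1) = 625×(0.197)^0.59 = 240 K; P₂ = P₁(V₁/V₂)^n = 35.6 kPa.
W = (P₁V₁−P₂V₂)/(n−1) = (470×18.5−35.6×93.6)/0.59 = 9060 J.

9060 J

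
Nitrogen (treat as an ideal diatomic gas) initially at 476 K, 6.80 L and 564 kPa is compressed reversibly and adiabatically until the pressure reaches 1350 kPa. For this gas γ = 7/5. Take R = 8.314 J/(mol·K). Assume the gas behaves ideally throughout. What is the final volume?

Adiabatic: T₂/T₁ = (P₂/P₁)^((γ−1)/γ) ⇒ T₂ = 476×(2.39)^0.286 = 611 K; V₂ = 3.65 L.

3.65 L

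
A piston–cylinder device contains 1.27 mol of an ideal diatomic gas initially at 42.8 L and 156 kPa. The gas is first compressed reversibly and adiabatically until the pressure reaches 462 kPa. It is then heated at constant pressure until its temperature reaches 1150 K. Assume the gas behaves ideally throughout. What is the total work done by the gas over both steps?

-3030 J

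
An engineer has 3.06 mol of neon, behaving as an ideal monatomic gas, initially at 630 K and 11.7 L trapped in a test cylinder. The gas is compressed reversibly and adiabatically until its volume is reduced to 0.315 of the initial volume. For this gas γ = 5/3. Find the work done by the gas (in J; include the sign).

-27900 J

P₁ = nRT₁/V₁ = 3.06×8.314×630/11.7 = 1370 kPa.
Adiabatic: TV^(γ−1) = const ⇒ T₂ = 630×(3.17)^0.667 = 1360 K; PV^γ = const ⇒ P₂ = 9390 kPa.
ΔU = nCvΔT = 3.06×12.5×(1360−630) = 27900 J.
Q = 0 for an adiabatic process, so W = −ΔU = -27900 J.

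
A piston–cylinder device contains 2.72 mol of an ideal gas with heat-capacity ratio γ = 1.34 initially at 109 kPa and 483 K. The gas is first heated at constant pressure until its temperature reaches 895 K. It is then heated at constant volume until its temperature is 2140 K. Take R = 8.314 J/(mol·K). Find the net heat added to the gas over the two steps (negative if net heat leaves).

V₁ = nRT₁/P₁ = 2.72×8.314×483/109 = 100 L.
Step 1 — Isobaric: P stays 109 kPa; V/T = const ⇒ T₂ = 895 K, V₂ = 186 L.
W = PΔV = 109×(186−100) kPa·L = 9320 J.
ΔU = nCvΔT = 2.72×24.5×(895−483) = 27400 J.
Q = ΔU + W = nCpΔT = 36700 J.
State after step 1: P = 109 kPa, V = 186 L, T = 895 K.
Step 2 — Isochoric: V stays 186 L; P/T = const ⇒ T₂ = 2140 K, P₂ = 261 kPa.
W = 0 (no volume change).
ΔU = nCvΔT = 2.72×24.5×(2140−895) = 82800 J.
Q = ΔU = 82800 J.
Net over both steps: W = 9320 J, Q = 120000 J, ΔU = 110000 J.

120000 J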